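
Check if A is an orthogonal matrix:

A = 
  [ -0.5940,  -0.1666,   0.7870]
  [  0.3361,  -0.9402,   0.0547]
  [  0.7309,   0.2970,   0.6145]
Yes

AᵀA = 
  [  1,   0,   0]
  [  0,   0.9999,   0]
  [  0,   0,   1]
≈ I (equal to I up to the 4-dp rounding of the entries)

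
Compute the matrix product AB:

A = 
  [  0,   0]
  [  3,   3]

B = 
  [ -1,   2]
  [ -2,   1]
A is 2×2 and B is 2×2, so AB is 2×2. Each entry is (row of A)·(column of B):
AB[1,1] = (0)(-1) + (0)(-2) = 0
AB[1,2] = (0)(2) + (0)(1) = 0
AB[2,1] = (3)(-1) + (3)(-2) = -9
AB[2,2] = (3)(2) + (3)(1) = 9

AB = 
  [  0,   0]
  [ -9,   9]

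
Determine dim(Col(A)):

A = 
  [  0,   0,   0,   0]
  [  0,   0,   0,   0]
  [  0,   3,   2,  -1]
dim(Col(A)) = 1

Row reduce:
Swap R1 ↔ R3
REF = 
  [  0,   3,   2,  -1]
  [  0,   0,   0,   0]
  [  0,   0,   0,   0]
Pivot columns: 2 → 1 pivot.
dim(Col(A)) = number of pivot columns = 1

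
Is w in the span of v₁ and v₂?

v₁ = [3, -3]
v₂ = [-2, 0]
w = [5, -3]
Yes

Form the augmented matrix and row-reduce:
[v₁|v₂|w] = 
  [  3,  -2,   5]
  [ -3,   0,  -3]
R2 → R2 + (1)·R1
REF = 
  [  3,  -2,   5]
  [  0,  -2,   2]

No row of the form [0 0 | nonzero], so the system is consistent. Back-substitution gives c₁ = 1, c₂ = -1: w = (1)·v₁ + (-1)·v₂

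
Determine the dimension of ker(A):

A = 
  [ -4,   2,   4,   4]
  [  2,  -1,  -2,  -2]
nullity(A) = 3

Row reduce:
R2 → R2 + (1/2)·R1
REF = 
  [ -4,   2,   4,   4]
  [  0,   0,   0,   0]
Pivot columns: 1 → 1 pivot.
rank(A) = 1, so nullity(A) = 4 - 1 = 3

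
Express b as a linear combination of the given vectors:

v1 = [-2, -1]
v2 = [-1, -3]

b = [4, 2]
c1 = -2, c2 = 0

b = -2·v1 + 0·v2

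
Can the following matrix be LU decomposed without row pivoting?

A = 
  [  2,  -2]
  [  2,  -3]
Yes.
A[1,1] = 2 ≠ 0, so Gaussian elimination proceeds without a row swap: multiplier ℓ₂₁ = (2)/(2) = 1, and U[2,2] = -3 - (1)(-2) = -1.
L = 
  [  1,   0]
  [  1,   1]
U = 
  [  2,  -2]
  [  0,  -1]
Check row 2 of LU: [(1)(2), (1)(-2) + (-1)] = [2, -3] = row 2 of A ✓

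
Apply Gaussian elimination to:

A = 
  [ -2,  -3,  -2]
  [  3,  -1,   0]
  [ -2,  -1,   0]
Row operations:
R2 → R2 + (3/2)·R1
R3 → R3 - (1)·R1
R3 → R3 + (4/11)·R2

Resulting echelon form:
REF = 
  [   -2,    -3,    -2]
  [    0, -11/2,    -3]
  [    0,     0, 10/11]

Rank = 3 (number of non-zero pivot rows).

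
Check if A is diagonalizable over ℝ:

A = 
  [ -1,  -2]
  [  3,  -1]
No

tr(A) = -2, det(A) = 7
Characteristic polynomial: λ² - tr(A)λ + det(A) = λ² + 2λ + 7
λ² + 2λ + 7 = 0  ⇒  λ = (-2 ± √((2)² - 4·(7)))/2 = (-2 ± √(-24))/2
  = -1 + i√6,  -1 - i√6
Eigenvalues: -1 + i√6, -1 - i√6  (≈ -1 + 2.449i, -1 - 2.449i)
Has complex eigenvalues (not diagonalizable over ℝ).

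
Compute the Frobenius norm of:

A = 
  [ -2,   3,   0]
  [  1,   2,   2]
||A||_F = 4.69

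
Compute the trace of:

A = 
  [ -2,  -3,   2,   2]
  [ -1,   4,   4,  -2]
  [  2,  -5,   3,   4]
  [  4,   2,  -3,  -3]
2

tr(A) = -2 + 4 + 3 + -3 = 2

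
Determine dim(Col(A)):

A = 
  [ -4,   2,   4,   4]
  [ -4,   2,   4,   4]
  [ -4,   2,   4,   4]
dim(Col(A)) = 1

Row reduce:
R2 → R2 - (1)·R1
R3 → R3 - (1)·R1
REF = 
  [ -4,   2,   4,   4]
  [  0,   0,   0,   0]
  [  0,   0,   0,   0]
Pivot columns: 1 → 1 pivot.
dim(Col(A)) = number of pivot columns = 1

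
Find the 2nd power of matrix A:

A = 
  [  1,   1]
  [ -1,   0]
A² = A·A:
A²[1,1] = (1)(1) + (1)(-1) = 0
A²[1,2] = (1)(1) + (1)(0) = 1
A²[2,1] = (-1)(1) + (0)(-1) = -1
A²[2,2] = (-1)(1) + (0)(0) = -1
A² = 
  [  0,   1]
  [ -1,  -1]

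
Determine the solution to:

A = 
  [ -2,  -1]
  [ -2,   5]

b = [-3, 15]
x = [0, 3]

Row reduce the augmented matrix [A|b]:
R2 → R2 - (1)·R1
REF = 
  [ -2,  -1,  -3]
  [  0,   6,  18]

Back-substitution:
x₂ = 18 / 6 = 3
x₁ = (-3 - (-1)(3)) / (-2) = 0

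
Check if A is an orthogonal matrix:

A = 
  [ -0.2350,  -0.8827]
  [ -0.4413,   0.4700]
No

AᵀA = 
  [  0.2500,   0]
  [  0,   1.0001]
≠ I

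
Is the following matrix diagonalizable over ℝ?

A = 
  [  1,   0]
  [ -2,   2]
Yes

tr(A) = 3, det(A) = 2
Characteristic polynomial: λ² - tr(A)λ + det(A) = λ² - 3λ + 2
λ² - 3λ + 2 = (λ - 1)(λ - 2)
Eigenvalues: 2, 1
λ=1: alg. mult. = 1, geom. mult. = 2 - rank(A - (1)I) = 2 - 1 = 1
λ=2: alg. mult. = 1, geom. mult. = 2 - rank(A - (2)I) = 2 - 1 = 1
Sum of geometric multiplicities equals n, so A has n independent eigenvectors.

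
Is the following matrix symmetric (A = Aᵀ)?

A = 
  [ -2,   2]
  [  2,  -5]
Yes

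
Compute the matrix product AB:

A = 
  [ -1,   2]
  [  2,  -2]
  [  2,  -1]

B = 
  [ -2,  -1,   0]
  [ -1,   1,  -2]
A is 3×2 and B is 2×3, so AB is 3×3. Each entry is (row of A)·(column of B):
AB[1,1] = (-1)(-2) + (2)(-1) = 0
AB[1,2] = (-1)(-1) + (2)(1) = 3
AB[1,3] = (-1)(0) + (2)(-2) = -4
AB[2,1] = (2)(-2) + (-2)(-1) = -2
AB[2,2] = (2)(-1) + (-2)(1) = -4
AB[2,3] = (2)(0) + (-2)(-2) = 4
AB[3,1] = (2)(-2) + (-1)(-1) = -3
AB[3,2] = (2)(-1) + (-1)(1) = -3
AB[3,3] = (2)(0) + (-1)(-2) = 2

AB = 
  [  0,   3,  -4]
  [ -2,  -4,   4]
  [ -3,  -3,   2]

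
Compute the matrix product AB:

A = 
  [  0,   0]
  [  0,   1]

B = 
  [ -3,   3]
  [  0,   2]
A is 2×2 and B is 2×2, so AB is 2×2. Each entry is (row of A)·(column of B):
AB[1,1] = (0)(-3) + (0)(0) = 0
AB[1,2] = (0)(3) + (0)(2) = 0
AB[2,1] = (0)(-3) + (1)(0) = 0
AB[2,2] = (0)(3) + (1)(2) = 2

AB = 
  [  0,   0]
  [  0,   2]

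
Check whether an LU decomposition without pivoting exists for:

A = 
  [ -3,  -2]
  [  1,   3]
Yes.
A[1,1] = -3 ≠ 0, so Gaussian elimination proceeds without a row swap: multiplier ℓ₂₁ = (1)/(-3) = -1/3, and U[2,2] = 3 - (-1/3)(-2) = 7/3.
L = 
  [   1,    0]
  [-1/3,    1]
U = 
  [ -3,  -2]
  [  0, 7/3]
Check row 2 of LU: [(-1/3)(-3), (-1/3)(-2) + (7/3)] = [1, 3] = row 2 of A ✓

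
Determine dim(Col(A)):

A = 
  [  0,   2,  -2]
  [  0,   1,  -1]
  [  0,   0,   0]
Row reduce:
R2 → R2 - (1/2)·R1
REF = 
  [  0,   2,  -2]
  [  0,   0,   0]
  [  0,   0,   0]
Pivot columns: 2 → 1 pivot.
dim(Col(A)) = number of pivot columns = 1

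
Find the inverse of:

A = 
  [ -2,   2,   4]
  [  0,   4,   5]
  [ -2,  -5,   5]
det(A) = (-2)·((4)(5) - (5)(-5)) - (2)·((0)(5) - (5)(-2)) + (4)·((0)(-5) - (4)(-2))
  = (-2)(45) - (2)(10) + (4)(8)
  = -78
det(A) = -78 ≠ 0, so A is invertible.

Cofactors Cᵢⱼ = (-1)ⁱ⁺ʲ·Mᵢⱼ:
C = 
  [ 45, -10,   8]
  [-30,  -2, -14]
  [ -6,  10,  -8]

adj(A) = Cᵀ:
adj(A) = 
  [ 45, -30,  -6]
  [-10,  -2,  10]
  [  8, -14,  -8]

A⁻¹ = (-1/78) · adj(A):
A⁻¹ = 
  [-15/26,   5/13,   1/13]
  [  5/39,   1/39,  -5/39]
  [ -4/39,   7/39,   4/39]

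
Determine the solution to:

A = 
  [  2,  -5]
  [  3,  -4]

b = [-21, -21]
x = [-3, 3]

Row reduce the augmented matrix [A|b]:
R2 → R2 - (3/2)·R1
REF = 
  [   2,   -5,  -21]
  [   0,  7/2, 21/2]

Back-substitution:
x₂ = (21/2) / (7/2) = 3
x₁ = (-21 - (-5)(3)) / 2 = -3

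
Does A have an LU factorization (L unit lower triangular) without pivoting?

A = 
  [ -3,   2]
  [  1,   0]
Yes.
A[1,1] = -3 ≠ 0, so Gaussian elimination proceeds without a row swap: multiplier ℓ₂₁ = (1)/(-3) = -1/3, and U[2,2] = 0 - (-1/3)(2) = 2/3.
L = 
  [   1,    0]
  [-1/3,    1]
U = 
  [ -3,   2]
  [  0, 2/3]
Check row 2 of LU: [(-1/3)(-3), (-1/3)(2) + (2/3)] = [1, 0] = row 2 of A ✓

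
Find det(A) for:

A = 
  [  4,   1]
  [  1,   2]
For a 2×2 matrix, det = ad - bc = (4)(2) - (1)(1) = 7

det(A) = 7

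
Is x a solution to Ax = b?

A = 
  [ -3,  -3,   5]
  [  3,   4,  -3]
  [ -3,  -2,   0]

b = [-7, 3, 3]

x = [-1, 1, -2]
No

Ax = [-10, 7, 1] ≠ b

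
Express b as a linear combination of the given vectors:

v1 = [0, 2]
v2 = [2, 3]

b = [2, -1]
c1 = -2, c2 = 1

b = -2·v1 + 1·v2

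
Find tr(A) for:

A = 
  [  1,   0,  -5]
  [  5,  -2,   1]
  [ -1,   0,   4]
3

tr(A) = 1 + -2 + 4 = 3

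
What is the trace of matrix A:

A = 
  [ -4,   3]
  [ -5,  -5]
-9

tr(A) = -4 + -5 = -9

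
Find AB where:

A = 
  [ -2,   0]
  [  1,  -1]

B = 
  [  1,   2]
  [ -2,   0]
AB = 
  [ -2,  -4]
  [  3,   2]

A is 2×2 and B is 2×2, so AB is 2×2. Each entry is (row of A)·(column of B):
AB[1,1] = (-2)(1) + (0)(-2) = -2
AB[1,2] = (-2)(2) + (0)(0) = -4
AB[2,1] = (1)(1) + (-1)(-2) = 3
AB[2,2] = (1)(2) + (-1)(0) = 2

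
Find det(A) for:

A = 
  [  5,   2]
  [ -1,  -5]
-23

For a 2×2 matrix, det = ad - bc = (5)(-5) - (2)(-1) = -23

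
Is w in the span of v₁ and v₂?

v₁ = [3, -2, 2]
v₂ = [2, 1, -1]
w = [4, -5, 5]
Yes

Form the augmented matrix and row-reduce:
[v₁|v₂|w] = 
  [  3,   2,   4]
  [ -2,   1,  -5]
  [  2,  -1,   5]
R2 → R2 + (2/3)·R1
R3 → R3 - (2/3)·R1
R3 → R3 + (1)·R2
REF = 
  [   3,    2,    4]
  [   0,  7/3, -7/3]
  [   0,    0,    0]

No row of the form [0 0 | nonzero], so the system is consistent. Back-substitution gives c₁ = 2, c₂ = -1: w = (2)·v₁ + (-1)·v₂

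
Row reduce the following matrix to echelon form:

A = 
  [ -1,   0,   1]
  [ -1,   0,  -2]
Row operations:
R2 → R2 - (1)·R1

Resulting echelon form:
REF = 
  [ -1,   0,   1]
  [  0,   0,  -3]

Rank = 2 (number of non-zero pivot rows).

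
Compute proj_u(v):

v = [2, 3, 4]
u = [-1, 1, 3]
v·u = (2)(-1) + (3)(1) + (4)(3) = 13
u·u = (-1)² + (1)² + (3)² = 11
proj_u(v) = (v·u / u·u) × u = (13/11) × u

proj_u(v) = [-13/11, 13/11, 39/11]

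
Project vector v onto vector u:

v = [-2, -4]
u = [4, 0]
proj_u(v) = [-2, 0]

v·u = (-2)(4) + (-4)(0) = -8
u·u = (4)² + (0)² = 16
proj_u(v) = (v·u / u·u) × u = (-8/16) × u = (-1/2) × u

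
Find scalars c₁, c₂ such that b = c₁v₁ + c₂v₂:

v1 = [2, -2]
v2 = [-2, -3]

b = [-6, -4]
c1 = -1, c2 = 2

b = -1·v1 + 2·v2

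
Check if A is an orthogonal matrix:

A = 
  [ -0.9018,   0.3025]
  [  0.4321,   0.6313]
No

AᵀA = 
  [  1,   0]
  [  0,   0.4900]
≠ I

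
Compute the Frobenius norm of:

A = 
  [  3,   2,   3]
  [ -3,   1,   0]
||A||_F = 5.657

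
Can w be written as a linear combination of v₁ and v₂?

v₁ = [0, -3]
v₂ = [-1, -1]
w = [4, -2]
Yes

Form the augmented matrix and row-reduce:
[v₁|v₂|w] = 
  [  0,  -1,   4]
  [ -3,  -1,  -2]
Swap R1 ↔ R2
REF = 
  [ -3,  -1,  -2]
  [  0,  -1,   4]

No row of the form [0 0 | nonzero], so the system is consistent. Back-substitution gives c₁ = 2, c₂ = -4: w = (2)·v₁ + (-4)·v₂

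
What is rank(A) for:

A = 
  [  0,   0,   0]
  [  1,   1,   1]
Row reduce:
Swap R1 ↔ R2
REF = 
  [  1,   1,   1]
  [  0,   0,   0]
Pivot columns: 1 → 1 pivot.

rank(A) = 1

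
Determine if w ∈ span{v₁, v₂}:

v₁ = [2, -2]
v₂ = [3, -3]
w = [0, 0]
Yes

Form the augmented matrix and row-reduce:
[v₁|v₂|w] = 
  [  2,   3,   0]
  [ -2,  -3,   0]
R2 → R2 + (1)·R1
REF = 
  [  2,   3,   0]
  [  0,   0,   0]

No row of the form [0 0 | nonzero], so the system is consistent. Back-substitution gives c₁ = 0, c₂ = 0: w = (0)·v₁ + (0)·v₂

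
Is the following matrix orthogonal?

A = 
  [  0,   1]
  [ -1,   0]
Yes

AᵀA = 
  [  1,   0]
  [  0,   1]
= I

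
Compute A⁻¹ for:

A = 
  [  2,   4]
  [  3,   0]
det(A) = (2)(0) - (4)(3) = -12
For a 2×2 matrix, A⁻¹ = (1/det(A)) · [[d, -b], [-c, a]]
    = (-1/12) · [[0, -4], [-3, 2]]

A⁻¹ = 
  [   0,  1/3]
  [ 1/4, -1/6]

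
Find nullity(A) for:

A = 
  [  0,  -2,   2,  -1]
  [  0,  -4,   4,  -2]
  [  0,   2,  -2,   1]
nullity(A) = 3

Row reduce:
R2 → R2 - (2)·R1
R3 → R3 + (1)·R1
REF = 
  [  0,  -2,   2,  -1]
  [  0,   0,   0,   0]
  [  0,   0,   0,   0]
Pivot columns: 2 → 1 pivot.
rank(A) = 1, so nullity(A) = 4 - 1 = 3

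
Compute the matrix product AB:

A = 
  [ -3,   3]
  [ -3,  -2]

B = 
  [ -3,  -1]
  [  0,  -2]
AB = 
  [  9,  -3]
  [  9,   7]

A is 2×2 and B is 2×2, so AB is 2×2. Each entry is (row of A)·(column of B):
AB[1,1] = (-3)(-3) + (3)(0) = 9
AB[1,2] = (-3)(-1) + (3)(-2) = -3
AB[2,1] = (-3)(-3) + (-2)(0) = 9
AB[2,2] = (-3)(-1) + (-2)(-2) = 7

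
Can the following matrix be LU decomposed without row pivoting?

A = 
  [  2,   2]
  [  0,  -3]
Yes.
A[1,1] = 2 ≠ 0, so Gaussian elimination proceeds without a row swap: multiplier ℓ₂₁ = (0)/(2) = 0, and U[2,2] = -3 - (0)(2) = -3.
L = 
  [  1,   0]
  [  0,   1]
U = 
  [  2,   2]
  [  0,  -3]
Check row 2 of LU: [(0)(2), (0)(2) + (-3)] = [0, -3] = row 2 of A ✓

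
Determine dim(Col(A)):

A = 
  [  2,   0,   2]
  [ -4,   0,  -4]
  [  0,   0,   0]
dim(Col(A)) = 1

Row reduce:
R2 → R2 + (2)·R1
REF = 
  [  2,   0,   2]
  [  0,   0,   0]
  [  0,   0,   0]
Pivot columns: 1 → 1 pivot.
dim(Col(A)) = number of pivot columns = 1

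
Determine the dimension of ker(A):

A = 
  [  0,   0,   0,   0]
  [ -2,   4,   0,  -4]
nullity(A) = 3

Row reduce:
Swap R1 ↔ R2
REF = 
  [ -2,   4,   0,  -4]
  [  0,   0,   0,   0]
Pivot columns: 1 → 1 pivot.
rank(A) = 1, so nullity(A) = 4 - 1 = 3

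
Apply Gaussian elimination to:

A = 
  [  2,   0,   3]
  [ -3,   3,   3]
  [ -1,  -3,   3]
Row operations:
R2 → R2 + (3/2)·R1
R3 → R3 + (1/2)·R1
R3 → R3 + (1)·R2

Resulting echelon form:
REF = 
  [   2,    0,    3]
  [   0,    3, 15/2]
  [   0,    0,   12]

Rank = 3 (number of non-zero pivot rows).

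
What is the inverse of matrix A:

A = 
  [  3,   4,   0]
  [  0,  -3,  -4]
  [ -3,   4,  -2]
det(A) = (3)·((-3)(-2) - (-4)(4)) - (4)·((0)(-2) - (-4)(-3)) + (0)·((0)(4) - (-3)(-3))
  = (3)(22) - (4)(-12) + (0)(-9)
  = 114
det(A) = 114 ≠ 0, so A is invertible.

Cofactors Cᵢⱼ = (-1)ⁱ⁺ʲ·Mᵢⱼ:
C = 
  [ 22,  12,  -9]
  [  8,  -6, -24]
  [-16,  12,  -9]

adj(A) = Cᵀ:
adj(A) = 
  [ 22,   8, -16]
  [ 12,  -6,  12]
  [ -9, -24,  -9]

A⁻¹ = (1/114) · adj(A):
A⁻¹ = 
  [11/57,  4/57, -8/57]
  [ 2/19, -1/19,  2/19]
  [-3/38, -4/19, -3/38]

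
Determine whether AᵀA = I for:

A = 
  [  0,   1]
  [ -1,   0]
Yes

AᵀA = 
  [  1,   0]
  [  0,   1]
= I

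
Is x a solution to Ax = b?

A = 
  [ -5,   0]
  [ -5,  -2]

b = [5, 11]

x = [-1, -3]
Yes

Ax = [5, 11] = b ✓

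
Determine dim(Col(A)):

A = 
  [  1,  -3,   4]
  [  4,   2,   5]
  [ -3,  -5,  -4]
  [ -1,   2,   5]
dim(Col(A)) = 3

Row reduce:
R2 → R2 - (4)·R1
R3 → R3 + (3)·R1
R4 → R4 + (1)·R1
R3 → R3 + (1)·R2
R4 → R4 + (1/14)·R2
R4 → R4 + (115/42)·R3
REF = 
  [  1,  -3,   4]
  [  0,  14, -11]
  [  0,   0,  -3]
  [  0,   0,   0]
Pivot columns: 1, 2, 3 → 3 pivots.
dim(Col(A)) = number of pivot columns = 3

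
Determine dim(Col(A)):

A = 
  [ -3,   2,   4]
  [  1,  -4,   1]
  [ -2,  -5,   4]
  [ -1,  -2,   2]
Row reduce:
R2 → R2 + (1/3)·R1
R3 → R3 - (2/3)·R1
R4 → R4 - (1/3)·R1
R3 → R3 - (19/10)·R2
R4 → R4 - (4/5)·R2
R4 → R4 - (12/31)·R3
REF = 
  [    -3,      2,      4]
  [     0,  -10/3,    7/3]
  [     0,      0, -31/10]
  [     0,      0,      0]
Pivot columns: 1, 2, 3 → 3 pivots.
dim(Col(A)) = number of pivot columns = 3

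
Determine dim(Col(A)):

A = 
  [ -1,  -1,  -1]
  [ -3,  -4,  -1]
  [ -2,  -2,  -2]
Row reduce:
R2 → R2 - (3)·R1
R3 → R3 - (2)·R1
REF = 
  [ -1,  -1,  -1]
  [  0,  -1,   2]
  [  0,   0,   0]
Pivot columns: 1, 2 → 2 pivots.
dim(Col(A)) = number of pivot columns = 2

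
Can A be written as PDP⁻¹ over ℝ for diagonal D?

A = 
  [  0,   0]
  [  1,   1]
Yes

tr(A) = 1, det(A) = 0
Characteristic polynomial: λ² - tr(A)λ + det(A) = λ² - λ
λ² - λ = λ(λ - 1)
Eigenvalues: 1, 0
λ=0: alg. mult. = 1, geom. mult. = 2 - rank(A - (0)I) = 2 - 1 = 1
λ=1: alg. mult. = 1, geom. mult. = 2 - rank(A - (1)I) = 2 - 1 = 1
Sum of geometric multiplicities equals n, so A has n independent eigenvectors.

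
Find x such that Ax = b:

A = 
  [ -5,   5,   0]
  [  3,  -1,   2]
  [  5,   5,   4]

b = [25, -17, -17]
Row reduce the augmented matrix [A|b]:
R2 → R2 + (3/5)·R1
R3 → R3 + (1)·R1
R3 → R3 - (5)·R2
REF = 
  [ -5,   5,   0,  25]
  [  0,   2,   2,  -2]
  [  0,   0,  -6,  18]

Back-substitution:
x₃ = 18 / (-6) = -3
x₂ = (-2 - (2)(-3)) / 2 = 2
x₁ = (25 - (5)(2) - (0)(-3)) / (-5) = -3

x = [-3, 2, -3]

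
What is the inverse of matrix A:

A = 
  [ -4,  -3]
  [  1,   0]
det(A) = (-4)(0) - (-3)(1) = 3
For a 2×2 matrix, A⁻¹ = (1/det(A)) · [[d, -b], [-c, a]]
    = (1/3) · [[0, 3], [-1, -4]]

A⁻¹ = 
  [   0,    1]
  [-1/3, -4/3]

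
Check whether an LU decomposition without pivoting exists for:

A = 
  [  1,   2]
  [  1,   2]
Yes.
A[1,1] = 1 ≠ 0, so Gaussian elimination proceeds without a row swap: multiplier ℓ₂₁ = (1)/(1) = 1, and U[2,2] = 2 - (1)(2) = 0.
L = 
  [  1,   0]
  [  1,   1]
U = 
  [  1,   2]
  [  0,   0]
Check row 2 of LU: [(1)(1), (1)(2) + 0] = [1, 2] = row 2 of A ✓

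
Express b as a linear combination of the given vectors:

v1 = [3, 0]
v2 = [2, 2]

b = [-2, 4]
c1 = -2, c2 = 2

b = -2·v1 + 2·v2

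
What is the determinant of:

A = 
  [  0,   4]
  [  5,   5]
-20

For a 2×2 matrix, det = ad - bc = (0)(5) - (4)(5) = -20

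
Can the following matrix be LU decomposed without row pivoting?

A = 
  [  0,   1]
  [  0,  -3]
Yes.
The first column is zero, so A is already upper triangular: L = I, U = A.
L = 
  [  1,   0]
  [  0,   1]
U = 
  [  0,   1]
  [  0,  -3]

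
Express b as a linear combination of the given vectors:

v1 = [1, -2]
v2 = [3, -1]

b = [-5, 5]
c1 = -2, c2 = -1

b = -2·v1 + -1·v2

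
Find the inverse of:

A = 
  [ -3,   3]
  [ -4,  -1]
det(A) = (-3)(-1) - (3)(-4) = 15
For a 2×2 matrix, A⁻¹ = (1/det(A)) · [[d, -b], [-c, a]]
    = (1/15) · [[-1, -3], [4, -3]]

A⁻¹ = 
  [-1/15,  -1/5]
  [ 4/15,  -1/5]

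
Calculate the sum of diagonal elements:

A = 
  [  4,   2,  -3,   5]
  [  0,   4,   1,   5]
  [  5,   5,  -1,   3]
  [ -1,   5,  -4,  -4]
3

tr(A) = 4 + 4 + -1 + -4 = 3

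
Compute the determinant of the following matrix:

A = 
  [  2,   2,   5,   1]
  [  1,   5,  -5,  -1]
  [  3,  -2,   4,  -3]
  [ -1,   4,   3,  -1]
617

Cofactor expansion along row 1: det(A) = a₁₁M₁₁ - a₁₂M₁₂ + a₁₃M₁₃ - a₁₄M₁₄

M₁₁ = det[[5, -5, -1]; [-2, 4, -3]; [4, 3, -1]]
  = (5)·((4)(-1) - (-3)(3)) - (-5)·((-2)(-1) - (-3)(4)) + (-1)·((-2)(3) - (4)(4))
  = (5)(5) - (-5)(14) + (-1)(-22)
  = 117
M₁₂ = det[[1, -5, -1]; [3, 4, -3]; [-1, 3, -1]]
  = (1)·((4)(-1) - (-3)(3)) - (-5)·((3)(-1) - (-3)(-1)) + (-1)·((3)(3) - (4)(-1))
  = (1)(5) - (-5)(-6) + (-1)(13)
  = -38
M₁₃ = det[[1, 5, -1]; [3, -2, -3]; [-1, 4, -1]]
  = (1)·((-2)(-1) - (-3)(4)) - (5)·((3)(-1) - (-3)(-1)) + (-1)·((3)(4) - (-2)(-1))
  = (1)(14) - (5)(-6) + (-1)(10)
  = 34
M₁₄ = det[[1, 5, -5]; [3, -2, 4]; [-1, 4, 3]]
  = (1)·((-2)(3) - (4)(4)) - (5)·((3)(3) - (4)(-1)) + (-5)·((3)(4) - (-2)(-1))
  = (1)(-22) - (5)(13) + (-5)(10)
  = -137

det(A) = (2)(117) - (2)(-38) + (5)(34) - (1)(-137) = 617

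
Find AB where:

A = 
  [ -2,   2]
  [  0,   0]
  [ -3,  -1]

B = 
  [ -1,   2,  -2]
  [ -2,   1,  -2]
A is 3×2 and B is 2×3, so AB is 3×3. Each entry is (row of A)·(column of B):
AB[1,1] = (-2)(-1) + (2)(-2) = -2
AB[1,2] = (-2)(2) + (2)(1) = -2
AB[1,3] = (-2)(-2) + (2)(-2) = 0
AB[2,1] = (0)(-1) + (0)(-2) = 0
AB[2,2] = (0)(2) + (0)(1) = 0
AB[2,3] = (0)(-2) + (0)(-2) = 0
AB[3,1] = (-3)(-1) + (-1)(-2) = 5
AB[3,2] = (-3)(2) + (-1)(1) = -7
AB[3,3] = (-3)(-2) + (-1)(-2) = 8

AB = 
  [ -2,  -2,   0]
  [  0,   0,   0]
  [  5,  -7,   8]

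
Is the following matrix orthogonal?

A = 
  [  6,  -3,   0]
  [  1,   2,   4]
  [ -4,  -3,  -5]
No

AᵀA = 
  [ 53,  -4,  24]
  [ -4,  22,  23]
  [ 24,  23,  41]
≠ I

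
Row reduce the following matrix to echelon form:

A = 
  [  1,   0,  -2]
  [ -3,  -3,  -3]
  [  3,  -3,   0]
Row operations:
R2 → R2 + (3)·R1
R3 → R3 - (3)·R1
R3 → R3 - (1)·R2

Resulting echelon form:
REF = 
  [  1,   0,  -2]
  [  0,  -3,  -9]
  [  0,   0,  15]

Rank = 3 (number of non-zero pivot rows).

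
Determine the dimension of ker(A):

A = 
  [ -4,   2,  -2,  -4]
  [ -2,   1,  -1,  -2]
nullity(A) = 3

Row reduce:
R2 → R2 - (1/2)·R1
REF = 
  [ -4,   2,  -2,  -4]
  [  0,   0,   0,   0]
Pivot columns: 1 → 1 pivot.
rank(A) = 1, so nullity(A) = 4 - 1 = 3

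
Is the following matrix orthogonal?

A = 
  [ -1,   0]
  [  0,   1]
Yes

AᵀA = 
  [  1,   0]
  [  0,   1]
= I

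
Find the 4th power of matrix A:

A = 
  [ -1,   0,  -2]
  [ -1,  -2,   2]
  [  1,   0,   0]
A² = A·A:
A²[1,1] = (-1)(-1) + (0)(-1) + (-2)(1) = -1
A²[1,2] = (-1)(0) + (0)(-2) + (-2)(0) = 0
A²[1,3] = (-1)(-2) + (0)(2) + (-2)(0) = 2
A²[2,1] = (-1)(-1) + (-2)(-1) + (2)(1) = 5
A²[2,2] = (-1)(0) + (-2)(-2) + (2)(0) = 4
A²[2,3] = (-1)(-2) + (-2)(2) + (2)(0) = -2
A²[3,1] = (1)(-1) + (0)(-1) + (0)(1) = -1
A²[3,2] = (1)(0) + (0)(-2) + (0)(0) = 0
A²[3,3] = (1)(-2) + (0)(2) + (0)(0) = -2
A² = 
  [ -1,   0,   2]
  [  5,   4,  -2]
  [ -1,   0,  -2]

A^3 = A^2·A:
A^3[1,1] = (-1)(-1) + (0)(-1) + (2)(1) = 3
A^3[1,2] = (-1)(0) + (0)(-2) + (2)(0) = 0
A^3[1,3] = (-1)(-2) + (0)(2) + (2)(0) = 2
A^3[2,1] = (5)(-1) + (4)(-1) + (-2)(1) = -11
A^3[2,2] = (5)(0) + (4)(-2) + (-2)(0) = -8
A^3[2,3] = (5)(-2) + (4)(2) + (-2)(0) = -2
A^3[3,1] = (-1)(-1) + (0)(-1) + (-2)(1) = -1
A^3[3,2] = (-1)(0) + (0)(-2) + (-2)(0) = 0
A^3[3,3] = (-1)(-2) + (0)(2) + (-2)(0) = 2
A^3 = 
  [  3,   0,   2]
  [-11,  -8,  -2]
  [ -1,   0,   2]

A^4 = A^3·A:
A^4[1,1] = (3)(-1) + (0)(-1) + (2)(1) = -1
A^4[1,2] = (3)(0) + (0)(-2) + (2)(0) = 0
A^4[1,3] = (3)(-2) + (0)(2) + (2)(0) = -6
A^4[2,1] = (-11)(-1) + (-8)(-1) + (-2)(1) = 17
A^4[2,2] = (-11)(0) + (-8)(-2) + (-2)(0) = 16
A^4[2,3] = (-11)(-2) + (-8)(2) + (-2)(0) = 6
A^4[3,1] = (-1)(-1) + (0)(-1) + (2)(1) = 3
A^4[3,2] = (-1)(0) + (0)(-2) + (2)(0) = 0
A^4[3,3] = (-1)(-2) + (0)(2) + (2)(0) = 2
A^4 = 
  [ -1,   0,  -6]
  [ 17,  16,   6]
  [  3,   0,   2]

Therefore
A^4 = 
  [ -1,   0,  -6]
  [ 17,  16,   6]
  [  3,   0,   2]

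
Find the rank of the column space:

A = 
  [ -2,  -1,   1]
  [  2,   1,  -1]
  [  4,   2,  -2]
dim(Col(A)) = 1

Row reduce:
R2 → R2 + (1)·R1
R3 → R3 + (2)·R1
REF = 
  [ -2,  -1,   1]
  [  0,   0,   0]
  [  0,   0,   0]
Pivot columns: 1 → 1 pivot.
dim(Col(A)) = number of pivot columns = 1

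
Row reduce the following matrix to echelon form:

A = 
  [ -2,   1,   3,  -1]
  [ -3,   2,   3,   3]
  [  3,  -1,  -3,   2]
Row operations:
R2 → R2 - (3/2)·R1
R3 → R3 + (3/2)·R1
R3 → R3 - (1)·R2

Resulting echelon form:
REF = 
  [  -2,    1,    3,   -1]
  [   0,  1/2, -3/2,  9/2]
  [   0,    0,    3,   -4]

Rank = 3 (number of non-zero pivot rows).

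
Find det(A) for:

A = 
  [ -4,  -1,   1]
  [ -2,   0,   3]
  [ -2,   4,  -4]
Cofactor expansion along row 1:
det(A) = (-4)·((0)(-4) - (3)(4)) - (-1)·((-2)(-4) - (3)(-2)) + (1)·((-2)(4) - (0)(-2))
  = (-4)(-12) - (-1)(14) + (1)(-8)
  = 54

det(A) = 54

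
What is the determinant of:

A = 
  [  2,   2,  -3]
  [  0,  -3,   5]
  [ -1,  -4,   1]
Cofactor expansion along row 1:
det(A) = (2)·((-3)(1) - (5)(-4)) - (2)·((0)(1) - (5)(-1)) + (-3)·((0)(-4) - (-3)(-1))
  = (2)(17) - (2)(5) + (-3)(-3)
  = 33

det(A) = 33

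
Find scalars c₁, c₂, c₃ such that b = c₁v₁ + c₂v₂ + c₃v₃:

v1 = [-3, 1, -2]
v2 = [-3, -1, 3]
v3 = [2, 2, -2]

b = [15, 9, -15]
c1 = 0, c2 = -3, c3 = 3

b = 0·v1 + -3·v2 + 3·v3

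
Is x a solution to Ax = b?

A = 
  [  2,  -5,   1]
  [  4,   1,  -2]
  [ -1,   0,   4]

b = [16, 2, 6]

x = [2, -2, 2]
Yes

Ax = [16, 2, 6] = b ✓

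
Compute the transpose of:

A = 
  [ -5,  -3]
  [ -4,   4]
Aᵀ = 
  [ -5,  -4]
  [ -3,   4]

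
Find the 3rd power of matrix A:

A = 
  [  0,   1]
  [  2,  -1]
A^3 = 
  [ -2,   3]
  [  6,  -5]

A² = A·A:
A²[1,1] = (0)(0) + (1)(2) = 2
A²[1,2] = (0)(1) + (1)(-1) = -1
A²[2,1] = (2)(0) + (-1)(2) = -2
A²[2,2] = (2)(1) + (-1)(-1) = 3
A² = 
  [  2,  -1]
  [ -2,   3]

A^3 = A^2·A:
A^3[1,1] = (2)(0) + (-1)(2) = -2
A^3[1,2] = (2)(1) + (-1)(-1) = 3
A^3[2,1] = (-2)(0) + (3)(2) = 6
A^3[2,2] = (-2)(1) + (3)(-1) = -5
A^3 = 
  [ -2,   3]
  [  6,  -5]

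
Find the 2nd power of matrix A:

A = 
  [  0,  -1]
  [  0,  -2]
A² = A·A:
A²[1,1] = (0)(0) + (-1)(0) = 0
A²[1,2] = (0)(-1) + (-1)(-2) = 2
A²[2,1] = (0)(0) + (-2)(0) = 0
A²[2,2] = (0)(-1) + (-2)(-2) = 4
A² = 
  [  0,   2]
  [  0,   4]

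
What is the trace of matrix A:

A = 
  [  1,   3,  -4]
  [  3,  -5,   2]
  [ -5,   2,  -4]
-8

tr(A) = 1 + -5 + -4 = -8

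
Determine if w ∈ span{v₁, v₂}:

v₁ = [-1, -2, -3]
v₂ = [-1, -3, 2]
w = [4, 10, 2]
Yes

Form the augmented matrix and row-reduce:
[v₁|v₂|w] = 
  [ -1,  -1,   4]
  [ -2,  -3,  10]
  [ -3,   2,   2]
R2 → R2 - (2)·R1
R3 → R3 - (3)·R1
R3 → R3 + (5)·R2
REF = 
  [ -1,  -1,   4]
  [  0,  -1,   2]
  [  0,   0,   0]

No row of the form [0 0 | nonzero], so the system is consistent. Back-substitution gives c₁ = -2, c₂ = -2: w = (-2)·v₁ + (-2)·v₂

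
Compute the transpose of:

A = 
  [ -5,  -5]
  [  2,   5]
Aᵀ = 
  [ -5,   2]
  [ -5,   5]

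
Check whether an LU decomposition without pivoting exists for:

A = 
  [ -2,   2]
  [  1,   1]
Yes.
A[1,1] = -2 ≠ 0, so Gaussian elimination proceeds without a row swap: multiplier ℓ₂₁ = (1)/(-2) = -1/2, and U[2,2] = 1 - (-1/2)(2) = 2.
L = 
  [   1,    0]
  [-1/2,    1]
U = 
  [ -2,   2]
  [  0,   2]
Check row 2 of LU: [(-1/2)(-2), (-1/2)(2) + 2] = [1, 1] = row 2 of A ✓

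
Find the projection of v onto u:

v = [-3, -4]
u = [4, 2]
proj_u(v) = [-4, -2]

v·u = (-3)(4) + (-4)(2) = -20
u·u = (4)² + (2)² = 20
proj_u(v) = (v·u / u·u) × u = (-20/20) × u = (-1) × u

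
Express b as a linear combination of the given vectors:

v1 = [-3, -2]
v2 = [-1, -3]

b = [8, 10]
c1 = -2, c2 = -2

b = -2·v1 + -2·v2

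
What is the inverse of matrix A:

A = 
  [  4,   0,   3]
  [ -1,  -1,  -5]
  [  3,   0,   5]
det(A) = (4)·((-1)(5) - (-5)(0)) - (0)·((-1)(5) - (-5)(3)) + (3)·((-1)(0) - (-1)(3))
  = (4)(-5) - (0)(10) + (3)(3)
  = -11
det(A) = -11 ≠ 0, so A is invertible.

Cofactors Cᵢⱼ = (-1)ⁱ⁺ʲ·Mᵢⱼ:
C = 
  [ -5, -10,   3]
  [  0,  11,   0]
  [  3,  17,  -4]

adj(A) = Cᵀ:
adj(A) = 
  [ -5,   0,   3]
  [-10,  11,  17]
  [  3,   0,  -4]

A⁻¹ = (-1/11) · adj(A):
A⁻¹ = 
  [  5/11,      0,  -3/11]
  [ 10/11,     -1, -17/11]
  [ -3/11,      0,   4/11]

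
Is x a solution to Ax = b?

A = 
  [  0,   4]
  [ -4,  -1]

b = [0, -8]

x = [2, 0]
Yes

Ax = [0, -8] = b ✓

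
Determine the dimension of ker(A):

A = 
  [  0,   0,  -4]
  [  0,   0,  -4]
nullity(A) = 2

Row reduce:
R2 → R2 - (1)·R1
REF = 
  [  0,   0,  -4]
  [  0,   0,   0]
Pivot columns: 3 → 1 pivot.
rank(A) = 1, so nullity(A) = 3 - 1 = 2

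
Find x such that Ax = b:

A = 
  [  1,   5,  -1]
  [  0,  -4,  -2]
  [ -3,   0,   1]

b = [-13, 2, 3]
x = [0, -2, 3]

Row reduce the augmented matrix [A|b]:
R3 → R3 + (3)·R1
R3 → R3 + (15/4)·R2
REF = 
  [    1,     5,    -1,   -13]
  [    0,    -4,    -2,     2]
  [    0,     0, -19/2, -57/2]

Back-substitution:
x₃ = (-57/2) / (-19/2) = 3
x₂ = (2 - (-2)(3)) / (-4) = -2
x₁ = (-13 - (5)(-2) - (-1)(3)) / 1 = 0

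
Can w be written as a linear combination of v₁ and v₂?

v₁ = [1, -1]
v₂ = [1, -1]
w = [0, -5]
No

Form the augmented matrix and row-reduce:
[v₁|v₂|w] = 
  [  1,   1,   0]
  [ -1,  -1,  -5]
R2 → R2 + (1)·R1
REF = 
  [  1,   1,   0]
  [  0,   0,  -5]

Row 2 reads [0 0 | -5], i.e. 0 = -5, so the system is inconsistent and w ∉ span{v₁, v₂}.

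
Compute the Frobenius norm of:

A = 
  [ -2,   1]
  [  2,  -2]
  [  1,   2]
||A||_F = 4.243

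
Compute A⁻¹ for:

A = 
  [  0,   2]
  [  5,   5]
det(A) = (0)(5) - (2)(5) = -10
For a 2×2 matrix, A⁻¹ = (1/det(A)) · [[d, -b], [-c, a]]
    = (-1/10) · [[5, -2], [-5, 0]]

A⁻¹ = 
  [-1/2,  1/5]
  [ 1/2,    0]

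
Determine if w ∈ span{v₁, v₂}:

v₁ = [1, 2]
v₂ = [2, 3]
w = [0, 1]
Yes

Form the augmented matrix and row-reduce:
[v₁|v₂|w] = 
  [  1,   2,   0]
  [  2,   3,   1]
R2 → R2 - (2)·R1
REF = 
  [  1,   2,   0]
  [  0,  -1,   1]

No row of the form [0 0 | nonzero], so the system is consistent. Back-substitution gives c₁ = 2, c₂ = -1: w = (2)·v₁ + (-1)·v₂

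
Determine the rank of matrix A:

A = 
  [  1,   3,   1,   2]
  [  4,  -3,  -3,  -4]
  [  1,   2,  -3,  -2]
Row reduce:
R2 → R2 - (4)·R1
R3 → R3 - (1)·R1
R3 → R3 - (1/15)·R2
REF = 
  [     1,      3,      1,      2]
  [     0,    -15,     -7,    -12]
  [     0,      0, -53/15,  -16/5]
Pivot columns: 1, 2, 3 → 3 pivots.

rank(A) = 3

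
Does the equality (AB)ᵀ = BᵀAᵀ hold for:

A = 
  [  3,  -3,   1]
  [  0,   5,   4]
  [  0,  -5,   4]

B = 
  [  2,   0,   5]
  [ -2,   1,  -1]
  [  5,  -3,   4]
Yes

(AB)ᵀ = 
  [ 17,  10,  30]
  [ -6,  -7, -17]
  [ 22,  11,  21]

BᵀAᵀ = 
  [ 17,  10,  30]
  [ -6,  -7, -17]
  [ 22,  11,  21]

Both sides are equal — this is the standard identity (AB)ᵀ = BᵀAᵀ, which holds for all A, B.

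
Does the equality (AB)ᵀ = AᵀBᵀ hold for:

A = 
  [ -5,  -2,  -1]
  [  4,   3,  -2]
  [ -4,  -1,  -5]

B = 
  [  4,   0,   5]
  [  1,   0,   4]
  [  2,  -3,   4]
No

(AB)ᵀ = 
  [-24,  15, -27]
  [  3,   6,  15]
  [-37,  24, -44]

AᵀBᵀ = 
  [-40, -21, -38]
  [-13,  -6, -17]
  [-29, -21, -16]

The two matrices differ, so (AB)ᵀ ≠ AᵀBᵀ in general. The correct identity is (AB)ᵀ = BᵀAᵀ.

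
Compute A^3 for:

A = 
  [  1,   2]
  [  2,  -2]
A^3 = 
  [  1,  14]
  [ 14, -20]

A² = A·A:
A²[1,1] = (1)(1) + (2)(2) = 5
A²[1,2] = (1)(2) + (2)(-2) = -2
A²[2,1] = (2)(1) + (-2)(2) = -2
A²[2,2] = (2)(2) + (-2)(-2) = 8
A² = 
  [  5,  -2]
  [ -2,   8]

A^3 = A^2·A:
A^3[1,1] = (5)(1) + (-2)(2) = 1
A^3[1,2] = (5)(2) + (-2)(-2) = 14
A^3[2,1] = (-2)(1) + (8)(2) = 14
A^3[2,2] = (-2)(2) + (8)(-2) = -20
A^3 = 
  [  1,  14]
  [ 14, -20]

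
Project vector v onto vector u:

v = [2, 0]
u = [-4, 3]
v·u = (2)(-4) + (0)(3) = -8
u·u = (-4)² + (3)² = 25
proj_u(v) = (v·u / u·u) × u = (-8/25) × u

proj_u(v) = [32/25, -24/25]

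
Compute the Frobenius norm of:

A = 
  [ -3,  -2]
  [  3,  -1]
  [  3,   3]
||A||_F = 6.403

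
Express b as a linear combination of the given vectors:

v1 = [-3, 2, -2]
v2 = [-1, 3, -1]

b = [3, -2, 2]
c1 = -1, c2 = 0

b = -1·v1 + 0·v2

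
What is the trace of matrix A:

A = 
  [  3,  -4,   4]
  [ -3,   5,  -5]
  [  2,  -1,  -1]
7

tr(A) = 3 + 5 + -1 = 7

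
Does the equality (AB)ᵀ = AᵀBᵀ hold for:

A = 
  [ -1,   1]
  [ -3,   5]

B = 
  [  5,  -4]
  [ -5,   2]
No

(AB)ᵀ = 
  [-10, -40]
  [  6,  22]

AᵀBᵀ = 
  [  7,  -1]
  [-15,   5]

The two matrices differ, so (AB)ᵀ ≠ AᵀBᵀ in general. The correct identity is (AB)ᵀ = BᵀAᵀ.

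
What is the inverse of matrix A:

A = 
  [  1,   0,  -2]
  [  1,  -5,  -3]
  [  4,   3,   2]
det(A) = (1)·((-5)(2) - (-3)(3)) - (0)·((1)(2) - (-3)(4)) + (-2)·((1)(3) - (-5)(4))
  = (1)(-1) - (0)(14) + (-2)(23)
  = -47
det(A) = -47 ≠ 0, so A is invertible.

Cofactors Cᵢⱼ = (-1)ⁱ⁺ʲ·Mᵢⱼ:
C = 
  [ -1, -14,  23]
  [ -6,  10,  -3]
  [-10,   1,  -5]

adj(A) = Cᵀ:
adj(A) = 
  [ -1,  -6, -10]
  [-14,  10,   1]
  [ 23,  -3,  -5]

A⁻¹ = (-1/47) · adj(A):
A⁻¹ = 
  [  1/47,   6/47,  10/47]
  [ 14/47, -10/47,  -1/47]
  [-23/47,   3/47,   5/47]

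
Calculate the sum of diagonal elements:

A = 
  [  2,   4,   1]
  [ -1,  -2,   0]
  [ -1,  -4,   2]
2

tr(A) = 2 + -2 + 2 = 2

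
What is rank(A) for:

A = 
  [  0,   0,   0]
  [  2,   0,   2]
rank(A) = 1

Row reduce:
Swap R1 ↔ R2
REF = 
  [  2,   0,   2]
  [  0,   0,   0]
Pivot columns: 1 → 1 pivot.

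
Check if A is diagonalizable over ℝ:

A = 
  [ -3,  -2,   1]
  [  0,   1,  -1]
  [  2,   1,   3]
Yes

Characteristic polynomial: det(λI - A) = λ³ - λ² - 10λ + 10
Testing integer divisors of the constant term: p(1) = 0, so (λ - 1) is a factor:
p(λ) = (λ - 1)(λ² - 10)
λ² - 10 = 0  ⇒  λ = (0 ± √((0)² - 4·(-10)))/2 = (0 ± √(40))/2
  = √10,  -√10
Eigenvalues: 1, √10, -√10  (≈ 1, 3.162, -3.162)
The two irrational eigenvalues are distinct (simple), so each has alg. mult. = geom. mult. = 1.
λ=1: alg. mult. = 1, geom. mult. = 3 - rank(A - (1)I) = 3 - 2 = 1
Sum of geometric multiplicities equals n, so A has n independent eigenvectors.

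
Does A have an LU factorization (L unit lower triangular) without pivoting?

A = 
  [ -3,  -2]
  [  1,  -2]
Yes.
A[1,1] = -3 ≠ 0, so Gaussian elimination proceeds without a row swap: multiplier ℓ₂₁ = (1)/(-3) = -1/3, and U[2,2] = -2 - (-1/3)(-2) = -8/3.
L = 
  [   1,    0]
  [-1/3,    1]
U = 
  [  -3,   -2]
  [   0, -8/3]
Check row 2 of LU: [(-1/3)(-3), (-1/3)(-2) + (-8/3)] = [1, -2] = row 2 of A ✓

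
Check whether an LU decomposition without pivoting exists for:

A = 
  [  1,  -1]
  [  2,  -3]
Yes.
A[1,1] = 1 ≠ 0, so Gaussian elimination proceeds without a row swap: multiplier ℓ₂₁ = (2)/(1) = 2, and U[2,2] = -3 - (2)(-1) = -1.
L = 
  [  1,   0]
  [  2,   1]
U = 
  [  1,  -1]
  [  0,  -1]
Check row 2 of LU: [(2)(1), (2)(-1) + (-1)] = [2, -3] = row 2 of A ✓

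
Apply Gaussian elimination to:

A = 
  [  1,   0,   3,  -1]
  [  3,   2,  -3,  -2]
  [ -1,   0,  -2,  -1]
Row operations:
R2 → R2 - (3)·R1
R3 → R3 + (1)·R1

Resulting echelon form:
REF = 
  [  1,   0,   3,  -1]
  [  0,   2, -12,   1]
  [  0,   0,   1,  -2]

Rank = 3 (number of non-zero pivot rows).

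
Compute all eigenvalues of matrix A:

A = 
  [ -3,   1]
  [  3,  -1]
λ = 0, -4

tr(A) = -4, det(A) = 0
Characteristic polynomial: λ² - tr(A)λ + det(A) = λ² + 4λ
λ² + 4λ = λ(λ + 4)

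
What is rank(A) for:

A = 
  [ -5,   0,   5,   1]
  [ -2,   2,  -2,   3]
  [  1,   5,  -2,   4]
rank(A) = 3

Row reduce:
R2 → R2 - (2/5)·R1
R3 → R3 + (1/5)·R1
R3 → R3 - (5/2)·R2
REF = 
  [    -5,      0,      5,      1]
  [     0,      2,     -4,   13/5]
  [     0,      0,      9, -23/10]
Pivot columns: 1, 2, 3 → 3 pivots.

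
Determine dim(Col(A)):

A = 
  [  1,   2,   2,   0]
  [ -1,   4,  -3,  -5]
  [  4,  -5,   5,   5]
dim(Col(A)) = 3

Row reduce:
R2 → R2 + (1)·R1
R3 → R3 - (4)·R1
R3 → R3 + (13/6)·R2
REF = 
  [    1,     2,     2,     0]
  [    0,     6,    -1,    -5]
  [    0,     0, -31/6, -35/6]
Pivot columns: 1, 2, 3 → 3 pivots.
dim(Col(A)) = number of pivot columns = 3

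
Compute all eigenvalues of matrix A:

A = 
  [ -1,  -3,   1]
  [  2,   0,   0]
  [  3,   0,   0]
λ = 0, (-1 + i√11)/2, (-1 - i√11)/2  (≈ 0, -0.5 + 1.658i, -0.5 - 1.658i)

Characteristic polynomial: det(λI - A) = λ³ + λ² + 3λ
The constant term is 0, so λ = 0 is a root: p(λ) = λ(λ² + λ + 3)
λ² + λ + 3 = 0  ⇒  λ = (-1 ± √((1)² - 4·(3)))/2 = (-1 ± √(-11))/2
  = (-1 + i√11)/2,  (-1 - i√11)/2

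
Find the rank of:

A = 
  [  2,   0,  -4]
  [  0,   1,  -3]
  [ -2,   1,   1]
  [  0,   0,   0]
Row reduce:
R3 → R3 + (1)·R1
R3 → R3 - (1)·R2
REF = 
  [  2,   0,  -4]
  [  0,   1,  -3]
  [  0,   0,   0]
  [  0,   0,   0]
Pivot columns: 1, 2 → 2 pivots.

rank(A) = 2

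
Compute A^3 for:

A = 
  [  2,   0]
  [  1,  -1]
A^3 = 
  [  8,   0]
  [  3,  -1]

A² = A·A:
A²[1,1] = (2)(2) + (0)(1) = 4
A²[1,2] = (2)(0) + (0)(-1) = 0
A²[2,1] = (1)(2) + (-1)(1) = 1
A²[2,2] = (1)(0) + (-1)(-1) = 1
A² = 
  [  4,   0]
  [  1,   1]

A^3 = A^2·A:
A^3[1,1] = (4)(2) + (0)(1) = 8
A^3[1,2] = (4)(0) + (0)(-1) = 0
A^3[2,1] = (1)(2) + (1)(1) = 3
A^3[2,2] = (1)(0) + (1)(-1) = -1
A^3 = 
  [  8,   0]
  [  3,  -1]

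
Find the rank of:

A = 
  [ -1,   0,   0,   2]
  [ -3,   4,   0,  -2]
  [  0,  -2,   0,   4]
rank(A) = 2

Row reduce:
R2 → R2 - (3)·R1
R3 → R3 + (1/2)·R2
REF = 
  [ -1,   0,   0,   2]
  [  0,   4,   0,  -8]
  [  0,   0,   0,   0]
Pivot columns: 1, 2 → 2 pivots.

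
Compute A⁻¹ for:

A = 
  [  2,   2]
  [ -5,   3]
det(A) = (2)(3) - (2)(-5) = 16
For a 2×2 matrix, A⁻¹ = (1/det(A)) · [[d, -b], [-c, a]]
    = (1/16) · [[3, -2], [5, 2]]

A⁻¹ = 
  [3/16, -1/8]
  [5/16,  1/8]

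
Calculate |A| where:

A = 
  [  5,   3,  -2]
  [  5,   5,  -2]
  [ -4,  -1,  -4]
Cofactor expansion along row 1:
det(A) = (5)·((5)(-4) - (-2)(-1)) - (3)·((5)(-4) - (-2)(-4)) + (-2)·((5)(-1) - (5)(-4))
  = (5)(-22) - (3)(-28) + (-2)(15)
  = -56

det(A) = -56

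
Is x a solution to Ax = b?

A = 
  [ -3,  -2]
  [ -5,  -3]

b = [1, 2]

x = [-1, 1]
Yes

Ax = [1, 2] = b ✓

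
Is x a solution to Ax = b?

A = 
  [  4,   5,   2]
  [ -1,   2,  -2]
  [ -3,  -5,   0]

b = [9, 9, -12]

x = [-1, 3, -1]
Yes

Ax = [9, 9, -12] = b ✓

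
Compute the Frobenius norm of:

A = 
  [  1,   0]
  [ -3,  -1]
||A||_F = 3.317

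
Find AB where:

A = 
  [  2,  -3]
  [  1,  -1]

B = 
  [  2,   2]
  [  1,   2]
A is 2×2 and B is 2×2, so AB is 2×2. Each entry is (row of A)·(column of B):
AB[1,1] = (2)(2) + (-3)(1) = 1
AB[1,2] = (2)(2) + (-3)(2) = -2
AB[2,1] = (1)(2) + (-1)(1) = 1
AB[2,2] = (1)(2) + (-1)(2) = 0

AB = 
  [  1,  -2]
  [  1,   0]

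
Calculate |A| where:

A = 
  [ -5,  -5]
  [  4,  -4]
For a 2×2 matrix, det = ad - bc = (-5)(-4) - (-5)(4) = 40

det(A) = 40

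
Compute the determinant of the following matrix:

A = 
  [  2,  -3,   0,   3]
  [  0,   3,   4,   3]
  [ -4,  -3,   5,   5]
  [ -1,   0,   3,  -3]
-600

Cofactor expansion along row 1: det(A) = a₁₁M₁₁ - a₁₂M₁₂ + a₁₃M₁₃ - a₁₄M₁₄

M₁₁ = det[[3, 4, 3]; [-3, 5, 5]; [0, 3, -3]]
  = (3)·((5)(-3) - (5)(3)) - (4)·((-3)(-3) - (5)(0)) + (3)·((-3)(3) - (5)(0))
  = (3)(-30) - (4)(9) + (3)(-9)
  = -153
M₁₂ = det[[0, 4, 3]; [-4, 5, 5]; [-1, 3, -3]]
  = (0)·((5)(-3) - (5)(3)) - (4)·((-4)(-3) - (5)(-1)) + (3)·((-4)(3) - (5)(-1))
  = (0)(-30) - (4)(17) + (3)(-7)
  = -89
M₁₃ = det[[0, 3, 3]; [-4, -3, 5]; [-1, 0, -3]]
  = (0)·((-3)(-3) - (5)(0)) - (3)·((-4)(-3) - (5)(-1)) + (3)·((-4)(0) - (-3)(-1))
  = (0)(9) - (3)(17) + (3)(-3)
  = -60
M₁₄ = det[[0, 3, 4]; [-4, -3, 5]; [-1, 0, 3]]
  = (0)·((-3)(3) - (5)(0)) - (3)·((-4)(3) - (5)(-1)) + (4)·((-4)(0) - (-3)(-1))
  = (0)(-9) - (3)(-7) + (4)(-3)
  = 9

det(A) = (2)(-153) - (-3)(-89) + (0)(-60) - (3)(9) = -600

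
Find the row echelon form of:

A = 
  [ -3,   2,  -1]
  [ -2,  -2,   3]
Row operations:
R2 → R2 - (2/3)·R1

Resulting echelon form:
REF = 
  [   -3,     2,    -1]
  [    0, -10/3,  11/3]

Rank = 2 (number of non-zero pivot rows).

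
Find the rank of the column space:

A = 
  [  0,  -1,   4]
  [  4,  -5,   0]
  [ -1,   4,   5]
dim(Col(A)) = 3

Row reduce:
Swap R1 ↔ R2
R3 → R3 + (1/4)·R1
R3 → R3 + (11/4)·R2
REF = 
  [  4,  -5,   0]
  [  0,  -1,   4]
  [  0,   0,  16]
Pivot columns: 1, 2, 3 → 3 pivots.
dim(Col(A)) = number of pivot columns = 3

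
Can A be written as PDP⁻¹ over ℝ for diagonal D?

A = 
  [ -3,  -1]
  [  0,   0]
Yes

tr(A) = -3, det(A) = 0
Characteristic polynomial: λ² - tr(A)λ + det(A) = λ² + 3λ
λ² + 3λ = λ(λ + 3)
Eigenvalues: 0, -3
λ=-3: alg. mult. = 1, geom. mult. = 2 - rank(A - (-3)I) = 2 - 1 = 1
λ=0: alg. mult. = 1, geom. mult. = 2 - rank(A - (0)I) = 2 - 1 = 1
Sum of geometric multiplicities equals n, so A has n independent eigenvectors.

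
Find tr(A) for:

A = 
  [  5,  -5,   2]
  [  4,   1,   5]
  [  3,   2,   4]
10

tr(A) = 5 + 1 + 4 = 10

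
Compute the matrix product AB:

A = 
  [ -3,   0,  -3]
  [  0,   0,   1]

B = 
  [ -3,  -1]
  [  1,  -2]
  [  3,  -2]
AB = 
  [  0,   9]
  [  3,  -2]

A is 2×3 and B is 3×2, so AB is 2×2. Each entry is (row of A)·(column of B):
AB[1,1] = (-3)(-3) + (0)(1) + (-3)(3) = 0
AB[1,2] = (-3)(-1) + (0)(-2) + (-3)(-2) = 9
AB[2,1] = (0)(-3) + (0)(1) + (1)(3) = 3
AB[2,2] = (0)(-1) + (0)(-2) + (1)(-2) = -2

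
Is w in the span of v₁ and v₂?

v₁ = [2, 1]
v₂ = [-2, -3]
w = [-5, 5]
Yes

Form the augmented matrix and row-reduce:
[v₁|v₂|w] = 
  [  2,  -2,  -5]
  [  1,  -3,   5]
R2 → R2 - (1/2)·R1
REF = 
  [   2,   -2,   -5]
  [   0,   -2, 15/2]

No row of the form [0 0 | nonzero], so the system is consistent. Back-substitution gives c₁ = -25/4, c₂ = -15/4: w = (-25/4)·v₁ + (-15/4)·v₂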